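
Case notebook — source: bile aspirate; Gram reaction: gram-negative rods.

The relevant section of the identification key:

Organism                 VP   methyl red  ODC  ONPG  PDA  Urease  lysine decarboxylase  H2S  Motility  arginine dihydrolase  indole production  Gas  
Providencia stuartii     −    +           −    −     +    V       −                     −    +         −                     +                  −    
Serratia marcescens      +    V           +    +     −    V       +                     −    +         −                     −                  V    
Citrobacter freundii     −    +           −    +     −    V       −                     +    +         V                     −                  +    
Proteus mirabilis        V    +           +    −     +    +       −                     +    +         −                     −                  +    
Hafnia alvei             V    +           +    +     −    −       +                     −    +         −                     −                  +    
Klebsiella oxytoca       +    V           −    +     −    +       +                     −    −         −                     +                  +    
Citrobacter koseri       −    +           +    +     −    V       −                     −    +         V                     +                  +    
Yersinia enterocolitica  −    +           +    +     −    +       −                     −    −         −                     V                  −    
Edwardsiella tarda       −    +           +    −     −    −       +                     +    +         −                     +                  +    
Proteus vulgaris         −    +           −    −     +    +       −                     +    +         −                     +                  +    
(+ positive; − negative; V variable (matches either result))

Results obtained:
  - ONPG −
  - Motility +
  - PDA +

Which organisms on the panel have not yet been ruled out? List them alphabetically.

Proteus mirabilis, Proteus vulgaris, Providencia stuartii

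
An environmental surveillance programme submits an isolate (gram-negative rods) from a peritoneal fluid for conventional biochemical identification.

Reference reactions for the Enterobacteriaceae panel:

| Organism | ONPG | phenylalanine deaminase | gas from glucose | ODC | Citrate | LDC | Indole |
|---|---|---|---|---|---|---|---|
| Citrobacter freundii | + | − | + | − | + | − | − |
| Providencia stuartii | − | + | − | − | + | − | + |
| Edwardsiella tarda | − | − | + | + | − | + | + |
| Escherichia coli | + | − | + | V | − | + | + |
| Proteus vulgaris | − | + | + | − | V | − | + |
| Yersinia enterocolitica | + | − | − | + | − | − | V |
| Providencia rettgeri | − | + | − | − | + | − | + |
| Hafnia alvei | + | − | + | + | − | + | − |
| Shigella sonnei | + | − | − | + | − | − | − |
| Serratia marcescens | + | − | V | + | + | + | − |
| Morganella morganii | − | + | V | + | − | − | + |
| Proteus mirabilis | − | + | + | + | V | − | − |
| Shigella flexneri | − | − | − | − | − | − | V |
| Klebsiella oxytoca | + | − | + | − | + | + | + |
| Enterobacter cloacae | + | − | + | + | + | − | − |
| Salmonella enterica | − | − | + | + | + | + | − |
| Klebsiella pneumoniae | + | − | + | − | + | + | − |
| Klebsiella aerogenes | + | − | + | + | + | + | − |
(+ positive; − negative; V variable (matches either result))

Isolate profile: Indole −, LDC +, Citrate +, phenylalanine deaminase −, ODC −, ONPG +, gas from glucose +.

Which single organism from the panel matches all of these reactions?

gas from glucose +: excludes 5 organisms — 13 left.
ODC −: excludes 8 organisms — 5 left.
phenylalanine deaminase −: excludes Proteus vulgaris — 4 left.
Citrate +: excludes Escherichia coli — 3 left.
Indole −: excludes Klebsiella oxytoca — 2 left.
LDC +: excludes Citrobacter freundii — 1 left.
ONPG +: the one remaining candidate is consistent.

Klebsiella pneumoniae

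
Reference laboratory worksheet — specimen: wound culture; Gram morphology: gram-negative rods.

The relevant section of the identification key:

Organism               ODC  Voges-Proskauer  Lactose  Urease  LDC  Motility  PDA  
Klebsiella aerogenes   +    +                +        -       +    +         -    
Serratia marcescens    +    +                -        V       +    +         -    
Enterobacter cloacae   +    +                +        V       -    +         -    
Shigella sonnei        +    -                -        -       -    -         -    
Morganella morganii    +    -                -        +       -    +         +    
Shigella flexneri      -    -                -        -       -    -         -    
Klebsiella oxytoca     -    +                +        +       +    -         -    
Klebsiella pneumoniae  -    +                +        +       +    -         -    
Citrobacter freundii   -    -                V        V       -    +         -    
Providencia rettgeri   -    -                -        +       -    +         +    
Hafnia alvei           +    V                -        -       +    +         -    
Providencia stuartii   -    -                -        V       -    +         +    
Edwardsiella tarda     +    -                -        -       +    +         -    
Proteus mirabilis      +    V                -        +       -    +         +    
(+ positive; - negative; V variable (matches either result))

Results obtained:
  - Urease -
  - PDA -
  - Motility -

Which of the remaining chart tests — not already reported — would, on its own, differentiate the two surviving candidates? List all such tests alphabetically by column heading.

ODC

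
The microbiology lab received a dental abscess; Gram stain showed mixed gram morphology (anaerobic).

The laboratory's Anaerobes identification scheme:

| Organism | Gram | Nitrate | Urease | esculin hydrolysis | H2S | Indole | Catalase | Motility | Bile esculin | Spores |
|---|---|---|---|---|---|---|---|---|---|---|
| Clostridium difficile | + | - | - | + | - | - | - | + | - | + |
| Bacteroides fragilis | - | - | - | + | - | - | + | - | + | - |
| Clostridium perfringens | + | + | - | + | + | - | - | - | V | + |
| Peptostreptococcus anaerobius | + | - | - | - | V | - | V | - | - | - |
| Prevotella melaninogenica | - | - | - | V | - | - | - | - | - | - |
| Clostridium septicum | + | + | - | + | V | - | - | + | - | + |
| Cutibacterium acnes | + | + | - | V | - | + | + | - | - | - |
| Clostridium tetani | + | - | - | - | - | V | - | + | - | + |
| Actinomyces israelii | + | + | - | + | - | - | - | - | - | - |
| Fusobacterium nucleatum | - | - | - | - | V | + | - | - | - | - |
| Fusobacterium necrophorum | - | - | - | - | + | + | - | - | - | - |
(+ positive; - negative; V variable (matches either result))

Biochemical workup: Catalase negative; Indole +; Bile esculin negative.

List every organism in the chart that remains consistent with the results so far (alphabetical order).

Bile esculin -: excludes Bacteroides fragilis — 10 left.
Catalase -: excludes Cutibacterium acnes — 9 left.
Indole +: excludes 6 organisms — 3 left.

Clostridium tetani, Fusobacterium necrophorum, Fusobacterium nucleatum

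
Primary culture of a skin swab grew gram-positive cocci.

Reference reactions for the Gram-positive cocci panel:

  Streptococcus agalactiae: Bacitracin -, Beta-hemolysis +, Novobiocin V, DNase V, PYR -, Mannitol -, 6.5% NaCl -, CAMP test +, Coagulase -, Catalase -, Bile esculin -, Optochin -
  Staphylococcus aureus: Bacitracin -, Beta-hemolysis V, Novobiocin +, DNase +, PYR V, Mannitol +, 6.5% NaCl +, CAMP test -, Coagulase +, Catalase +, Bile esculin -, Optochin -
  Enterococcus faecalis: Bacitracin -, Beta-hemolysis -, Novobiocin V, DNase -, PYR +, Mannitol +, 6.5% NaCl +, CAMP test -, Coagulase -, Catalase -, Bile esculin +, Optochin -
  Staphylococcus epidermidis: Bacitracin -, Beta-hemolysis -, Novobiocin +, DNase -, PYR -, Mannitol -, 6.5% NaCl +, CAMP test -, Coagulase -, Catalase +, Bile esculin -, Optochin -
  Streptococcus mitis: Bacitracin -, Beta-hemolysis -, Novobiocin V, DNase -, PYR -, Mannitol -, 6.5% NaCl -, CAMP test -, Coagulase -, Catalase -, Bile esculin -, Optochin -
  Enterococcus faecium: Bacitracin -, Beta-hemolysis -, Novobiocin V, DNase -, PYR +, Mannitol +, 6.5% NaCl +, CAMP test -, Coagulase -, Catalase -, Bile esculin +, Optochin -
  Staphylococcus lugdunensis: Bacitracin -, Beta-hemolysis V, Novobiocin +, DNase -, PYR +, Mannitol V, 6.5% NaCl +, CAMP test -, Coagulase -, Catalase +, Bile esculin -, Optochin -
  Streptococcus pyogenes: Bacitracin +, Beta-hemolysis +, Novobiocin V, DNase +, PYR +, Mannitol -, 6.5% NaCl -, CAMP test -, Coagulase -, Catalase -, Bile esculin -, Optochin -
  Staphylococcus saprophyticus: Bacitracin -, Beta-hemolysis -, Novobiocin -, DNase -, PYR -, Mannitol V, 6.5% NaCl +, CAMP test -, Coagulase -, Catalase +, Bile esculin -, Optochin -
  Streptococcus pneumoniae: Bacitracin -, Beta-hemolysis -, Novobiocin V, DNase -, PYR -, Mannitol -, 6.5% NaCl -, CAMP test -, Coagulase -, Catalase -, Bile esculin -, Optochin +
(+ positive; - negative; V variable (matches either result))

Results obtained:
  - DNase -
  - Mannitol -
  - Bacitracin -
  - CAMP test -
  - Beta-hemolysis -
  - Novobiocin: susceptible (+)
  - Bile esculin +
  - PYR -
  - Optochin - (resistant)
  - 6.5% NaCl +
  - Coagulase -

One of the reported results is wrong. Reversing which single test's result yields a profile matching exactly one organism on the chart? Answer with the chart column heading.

Bile esculin

As reported, no row in the chart matches all 11 reactions.
Reversing Novobiocin → still no organism matches.
Reversing Bile esculin (to -) → unique match: Staphylococcus epidermidis.
Reversing CAMP test → still no organism matches.
Reversing Optochin → still no organism matches.
Reversing Coagulase → still no organism matches.
Reversing PYR → still no organism matches.
Reversing DNase → still no organism matches.
Reversing Bacitracin → still no organism matches.
Reversing Beta-hemolysis → still no organism matches.
Reversing Mannitol → still no organism matches.
Reversing 6.5% NaCl → still no organism matches.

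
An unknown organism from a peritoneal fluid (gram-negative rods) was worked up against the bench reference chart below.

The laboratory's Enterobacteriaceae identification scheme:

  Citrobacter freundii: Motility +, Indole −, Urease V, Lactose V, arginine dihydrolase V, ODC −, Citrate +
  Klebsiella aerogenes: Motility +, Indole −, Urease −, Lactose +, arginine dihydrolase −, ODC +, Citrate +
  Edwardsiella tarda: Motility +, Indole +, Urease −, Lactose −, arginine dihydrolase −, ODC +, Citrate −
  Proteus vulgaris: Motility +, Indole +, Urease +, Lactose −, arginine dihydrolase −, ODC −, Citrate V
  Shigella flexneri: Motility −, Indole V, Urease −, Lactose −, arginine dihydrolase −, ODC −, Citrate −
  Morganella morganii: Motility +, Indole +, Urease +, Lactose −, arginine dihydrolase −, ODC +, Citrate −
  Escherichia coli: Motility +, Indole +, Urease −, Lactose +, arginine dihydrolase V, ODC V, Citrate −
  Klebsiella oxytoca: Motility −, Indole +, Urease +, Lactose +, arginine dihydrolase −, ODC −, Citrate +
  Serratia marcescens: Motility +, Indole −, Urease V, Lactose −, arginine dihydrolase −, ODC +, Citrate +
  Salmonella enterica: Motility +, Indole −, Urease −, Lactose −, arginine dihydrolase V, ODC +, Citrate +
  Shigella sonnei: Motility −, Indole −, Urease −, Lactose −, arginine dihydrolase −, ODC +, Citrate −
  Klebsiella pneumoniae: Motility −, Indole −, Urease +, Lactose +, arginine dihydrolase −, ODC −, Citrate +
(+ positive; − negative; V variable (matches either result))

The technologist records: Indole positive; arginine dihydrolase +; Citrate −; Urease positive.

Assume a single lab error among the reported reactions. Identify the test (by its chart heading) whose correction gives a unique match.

As reported, no row in the chart matches all 4 reactions.
Reversing Indole → still no organism matches.
Reversing arginine dihydrolase → 2 organisms match (not unique).
Reversing Urease (to −) → unique match: Escherichia coli.
Reversing Citrate → still no organism matches.

Urease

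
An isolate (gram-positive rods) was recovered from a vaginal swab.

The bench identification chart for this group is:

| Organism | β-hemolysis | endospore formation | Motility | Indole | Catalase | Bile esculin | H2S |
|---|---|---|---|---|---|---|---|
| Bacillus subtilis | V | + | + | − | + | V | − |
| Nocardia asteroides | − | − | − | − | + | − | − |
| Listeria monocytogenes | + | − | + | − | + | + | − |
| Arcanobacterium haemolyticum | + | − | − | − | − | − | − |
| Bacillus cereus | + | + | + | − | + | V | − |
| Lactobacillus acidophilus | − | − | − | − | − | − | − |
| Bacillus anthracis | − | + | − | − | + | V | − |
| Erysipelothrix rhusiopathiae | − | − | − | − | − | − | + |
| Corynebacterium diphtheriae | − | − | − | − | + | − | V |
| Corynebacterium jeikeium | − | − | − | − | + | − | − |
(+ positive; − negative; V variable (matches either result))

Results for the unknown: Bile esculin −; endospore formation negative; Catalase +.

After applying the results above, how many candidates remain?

3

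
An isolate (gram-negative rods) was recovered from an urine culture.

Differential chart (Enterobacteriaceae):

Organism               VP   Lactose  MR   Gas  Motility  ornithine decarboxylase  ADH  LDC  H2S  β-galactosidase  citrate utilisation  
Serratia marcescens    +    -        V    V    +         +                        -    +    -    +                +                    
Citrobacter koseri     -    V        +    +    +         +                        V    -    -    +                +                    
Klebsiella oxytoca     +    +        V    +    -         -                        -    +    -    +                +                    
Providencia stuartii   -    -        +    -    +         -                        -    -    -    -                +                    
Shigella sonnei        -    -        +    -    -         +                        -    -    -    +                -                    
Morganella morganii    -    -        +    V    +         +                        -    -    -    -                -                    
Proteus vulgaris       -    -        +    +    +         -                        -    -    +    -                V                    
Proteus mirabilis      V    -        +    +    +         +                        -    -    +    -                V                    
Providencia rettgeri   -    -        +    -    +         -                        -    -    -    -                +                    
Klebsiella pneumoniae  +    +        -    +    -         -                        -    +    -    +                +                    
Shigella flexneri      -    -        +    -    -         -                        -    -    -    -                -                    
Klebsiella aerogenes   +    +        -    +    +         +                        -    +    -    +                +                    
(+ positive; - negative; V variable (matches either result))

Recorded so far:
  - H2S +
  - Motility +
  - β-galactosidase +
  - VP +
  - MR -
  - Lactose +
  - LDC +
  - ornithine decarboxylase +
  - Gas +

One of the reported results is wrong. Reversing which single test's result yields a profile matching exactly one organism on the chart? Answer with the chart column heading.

H2S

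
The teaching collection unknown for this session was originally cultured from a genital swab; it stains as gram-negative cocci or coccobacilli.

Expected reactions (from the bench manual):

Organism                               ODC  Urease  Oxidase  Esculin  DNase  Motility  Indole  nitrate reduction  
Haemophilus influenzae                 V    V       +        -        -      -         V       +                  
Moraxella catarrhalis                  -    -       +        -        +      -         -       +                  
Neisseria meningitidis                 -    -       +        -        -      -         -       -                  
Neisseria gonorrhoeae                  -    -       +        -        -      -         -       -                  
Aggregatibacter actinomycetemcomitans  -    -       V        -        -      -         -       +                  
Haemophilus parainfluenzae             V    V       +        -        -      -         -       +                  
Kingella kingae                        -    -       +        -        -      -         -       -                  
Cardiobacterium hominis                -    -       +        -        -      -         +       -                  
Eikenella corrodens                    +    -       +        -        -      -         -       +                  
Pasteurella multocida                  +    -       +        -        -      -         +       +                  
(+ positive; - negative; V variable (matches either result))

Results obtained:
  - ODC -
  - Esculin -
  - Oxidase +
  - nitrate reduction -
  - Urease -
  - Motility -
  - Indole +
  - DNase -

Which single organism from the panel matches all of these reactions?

Cardiobacterium hominis

Esculin -: all 10 remaining candidates are consistent.
Motility -: all 10 remaining candidates are consistent.
ODC -: excludes Eikenella corrodens, Pasteurella multocida — 8 left.
Indole +: excludes 6 organisms — 2 left.
nitrate reduction -: excludes Haemophilus influenzae — 1 left.
Urease -: the one remaining candidate is consistent.
Oxidase +: the one remaining candidate is consistent.
DNase -: the one remaining candidate is consistent.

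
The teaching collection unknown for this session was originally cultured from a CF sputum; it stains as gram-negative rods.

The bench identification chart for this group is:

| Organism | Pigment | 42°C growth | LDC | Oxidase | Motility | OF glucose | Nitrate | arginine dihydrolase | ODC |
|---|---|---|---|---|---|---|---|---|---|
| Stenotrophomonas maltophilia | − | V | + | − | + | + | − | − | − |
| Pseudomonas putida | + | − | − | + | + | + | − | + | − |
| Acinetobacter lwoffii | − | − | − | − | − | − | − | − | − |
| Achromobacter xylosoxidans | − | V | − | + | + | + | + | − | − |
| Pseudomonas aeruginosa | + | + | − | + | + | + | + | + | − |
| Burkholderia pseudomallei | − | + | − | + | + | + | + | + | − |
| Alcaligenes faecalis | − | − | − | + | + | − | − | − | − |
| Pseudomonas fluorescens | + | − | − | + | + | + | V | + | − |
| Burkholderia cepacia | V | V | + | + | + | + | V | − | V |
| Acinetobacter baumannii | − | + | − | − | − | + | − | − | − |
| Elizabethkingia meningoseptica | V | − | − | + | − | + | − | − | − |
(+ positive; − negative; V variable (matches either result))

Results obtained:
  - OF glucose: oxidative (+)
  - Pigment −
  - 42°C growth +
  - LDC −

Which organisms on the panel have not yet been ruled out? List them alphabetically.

42°C growth +: excludes 5 organisms — 6 left.
LDC −: excludes Stenotrophomonas maltophilia, Burkholderia cepacia — 4 left.
OF glucose +: all 4 remaining candidates are consistent.
Pigment −: excludes Pseudomonas aeruginosa — 3 left.

Achromobacter xylosoxidans, Acinetobacter baumannii, Burkholderia pseudomallei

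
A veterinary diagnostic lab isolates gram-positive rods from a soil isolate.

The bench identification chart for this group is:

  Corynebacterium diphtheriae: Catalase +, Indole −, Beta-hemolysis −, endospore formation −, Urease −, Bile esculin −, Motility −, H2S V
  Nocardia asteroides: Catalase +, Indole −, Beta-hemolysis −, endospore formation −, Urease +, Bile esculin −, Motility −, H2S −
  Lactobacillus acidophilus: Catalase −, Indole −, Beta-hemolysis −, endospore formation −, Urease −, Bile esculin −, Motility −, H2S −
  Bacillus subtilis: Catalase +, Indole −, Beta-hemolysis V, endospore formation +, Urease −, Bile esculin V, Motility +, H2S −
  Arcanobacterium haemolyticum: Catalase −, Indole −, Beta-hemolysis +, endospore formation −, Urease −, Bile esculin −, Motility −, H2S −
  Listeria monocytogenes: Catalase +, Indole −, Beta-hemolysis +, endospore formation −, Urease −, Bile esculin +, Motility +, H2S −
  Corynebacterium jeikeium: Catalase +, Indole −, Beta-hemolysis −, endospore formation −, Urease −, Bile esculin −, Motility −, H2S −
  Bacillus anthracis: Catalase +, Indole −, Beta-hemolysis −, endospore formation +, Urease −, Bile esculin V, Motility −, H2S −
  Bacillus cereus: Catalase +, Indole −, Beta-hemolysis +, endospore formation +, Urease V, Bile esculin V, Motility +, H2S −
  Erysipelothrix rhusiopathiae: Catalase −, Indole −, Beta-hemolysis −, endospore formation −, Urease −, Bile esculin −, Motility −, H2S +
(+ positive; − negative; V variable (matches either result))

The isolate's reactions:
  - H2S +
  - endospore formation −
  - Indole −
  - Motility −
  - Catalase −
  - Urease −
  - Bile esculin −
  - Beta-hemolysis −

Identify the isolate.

Catalase −: excludes 7 organisms — 3 left.
Urease −: all 3 remaining candidates are consistent.
Indole −: all 3 remaining candidates are consistent.
Bile esculin −: all 3 remaining candidates are consistent.
endospore formation −: all 3 remaining candidates are consistent.
H2S +: excludes Lactobacillus acidophilus, Arcanobacterium haemolyticum — 1 left.
Motility −: the one remaining candidate is consistent.
Beta-hemolysis −: the one remaining candidate is consistent.

Erysipelothrix rhusiopathiae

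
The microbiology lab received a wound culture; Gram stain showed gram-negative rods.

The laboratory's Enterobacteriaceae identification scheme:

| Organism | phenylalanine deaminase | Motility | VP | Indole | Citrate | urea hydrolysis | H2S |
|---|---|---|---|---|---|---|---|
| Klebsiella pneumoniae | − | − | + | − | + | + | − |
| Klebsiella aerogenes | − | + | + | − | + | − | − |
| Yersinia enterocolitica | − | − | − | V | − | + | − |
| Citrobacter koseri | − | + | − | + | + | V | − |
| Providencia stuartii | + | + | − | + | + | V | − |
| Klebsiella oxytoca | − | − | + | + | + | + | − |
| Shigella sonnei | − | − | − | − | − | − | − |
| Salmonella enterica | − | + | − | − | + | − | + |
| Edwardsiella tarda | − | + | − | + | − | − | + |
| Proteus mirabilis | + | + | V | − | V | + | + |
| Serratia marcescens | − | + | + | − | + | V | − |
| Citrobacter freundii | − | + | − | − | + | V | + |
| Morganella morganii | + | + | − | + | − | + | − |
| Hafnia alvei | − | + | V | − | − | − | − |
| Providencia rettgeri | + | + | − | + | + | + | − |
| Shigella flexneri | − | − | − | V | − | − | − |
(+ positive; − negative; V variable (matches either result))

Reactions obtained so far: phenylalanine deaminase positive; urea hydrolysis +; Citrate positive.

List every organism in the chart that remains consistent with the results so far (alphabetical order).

urea hydrolysis +: excludes 6 organisms — 10 left.
Citrate +: excludes Yersinia enterocolitica, Morganella morganii — 8 left.
phenylalanine deaminase +: excludes 5 organisms — 3 left.

Proteus mirabilis, Providencia rettgeri, Providencia stuartii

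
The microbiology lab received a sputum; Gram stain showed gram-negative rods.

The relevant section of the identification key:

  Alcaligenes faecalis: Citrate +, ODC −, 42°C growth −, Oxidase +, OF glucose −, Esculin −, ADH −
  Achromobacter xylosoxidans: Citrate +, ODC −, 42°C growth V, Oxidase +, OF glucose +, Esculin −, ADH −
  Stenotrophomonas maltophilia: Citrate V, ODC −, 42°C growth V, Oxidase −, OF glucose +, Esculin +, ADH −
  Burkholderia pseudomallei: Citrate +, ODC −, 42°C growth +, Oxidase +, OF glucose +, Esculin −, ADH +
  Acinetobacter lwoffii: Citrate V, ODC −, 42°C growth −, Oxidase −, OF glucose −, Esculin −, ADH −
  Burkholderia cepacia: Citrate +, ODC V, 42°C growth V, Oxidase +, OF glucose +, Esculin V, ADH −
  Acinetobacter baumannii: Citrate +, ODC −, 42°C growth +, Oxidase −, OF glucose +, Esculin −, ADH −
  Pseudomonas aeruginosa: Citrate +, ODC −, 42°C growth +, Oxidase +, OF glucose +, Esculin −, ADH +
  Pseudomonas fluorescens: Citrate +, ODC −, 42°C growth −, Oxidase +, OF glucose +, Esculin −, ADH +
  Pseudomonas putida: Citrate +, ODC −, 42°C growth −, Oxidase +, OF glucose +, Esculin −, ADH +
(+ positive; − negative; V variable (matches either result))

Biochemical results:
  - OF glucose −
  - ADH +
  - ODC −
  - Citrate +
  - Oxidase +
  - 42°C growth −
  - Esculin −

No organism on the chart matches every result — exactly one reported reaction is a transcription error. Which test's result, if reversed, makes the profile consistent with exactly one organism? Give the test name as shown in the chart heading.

ADH

As reported, no row in the chart matches all 7 reactions.
Reversing OF glucose → 2 organisms match (not unique).
Reversing ODC → still no organism matches.
Reversing 42°C growth → still no organism matches.
Reversing Esculin → still no organism matches.
Reversing Citrate → still no organism matches.
Reversing Oxidase → still no organism matches.
Reversing ADH (to −) → unique match: Alcaligenes faecalis.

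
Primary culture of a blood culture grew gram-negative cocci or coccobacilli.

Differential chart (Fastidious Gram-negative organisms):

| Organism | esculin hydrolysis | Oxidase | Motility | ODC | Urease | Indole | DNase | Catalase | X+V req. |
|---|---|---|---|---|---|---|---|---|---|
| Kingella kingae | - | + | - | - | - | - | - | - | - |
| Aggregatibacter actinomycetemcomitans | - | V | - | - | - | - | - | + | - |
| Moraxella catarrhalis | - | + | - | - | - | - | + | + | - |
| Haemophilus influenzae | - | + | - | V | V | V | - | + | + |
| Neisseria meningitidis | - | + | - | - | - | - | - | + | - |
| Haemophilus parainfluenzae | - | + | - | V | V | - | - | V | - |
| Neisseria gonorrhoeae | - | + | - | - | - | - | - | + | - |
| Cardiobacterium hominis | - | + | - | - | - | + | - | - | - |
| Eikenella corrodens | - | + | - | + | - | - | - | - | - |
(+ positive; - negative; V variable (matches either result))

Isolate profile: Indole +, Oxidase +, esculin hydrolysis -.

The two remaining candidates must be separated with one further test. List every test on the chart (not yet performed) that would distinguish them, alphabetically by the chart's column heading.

Catalase, X+V req.

Oxidase +: all 9 remaining candidates are consistent.
Indole +: excludes 7 organisms — 2 left.
esculin hydrolysis -: all 2 remaining candidates are consistent.
Two candidates remain: Cardiobacterium hominis and Haemophilus influenzae.
  Motility: - vs - — same for both, does not separate.
  ODC: - vs V — variable for at least one, does not separate.
  Urease: - vs V — variable for at least one, does not separate.
  DNase: - vs - — same for both, does not separate.
  Catalase: Cardiobacterium hominis -, Haemophilus influenzae + — discriminates.
  X+V req.: Cardiobacterium hominis -, Haemophilus influenzae + — discriminates.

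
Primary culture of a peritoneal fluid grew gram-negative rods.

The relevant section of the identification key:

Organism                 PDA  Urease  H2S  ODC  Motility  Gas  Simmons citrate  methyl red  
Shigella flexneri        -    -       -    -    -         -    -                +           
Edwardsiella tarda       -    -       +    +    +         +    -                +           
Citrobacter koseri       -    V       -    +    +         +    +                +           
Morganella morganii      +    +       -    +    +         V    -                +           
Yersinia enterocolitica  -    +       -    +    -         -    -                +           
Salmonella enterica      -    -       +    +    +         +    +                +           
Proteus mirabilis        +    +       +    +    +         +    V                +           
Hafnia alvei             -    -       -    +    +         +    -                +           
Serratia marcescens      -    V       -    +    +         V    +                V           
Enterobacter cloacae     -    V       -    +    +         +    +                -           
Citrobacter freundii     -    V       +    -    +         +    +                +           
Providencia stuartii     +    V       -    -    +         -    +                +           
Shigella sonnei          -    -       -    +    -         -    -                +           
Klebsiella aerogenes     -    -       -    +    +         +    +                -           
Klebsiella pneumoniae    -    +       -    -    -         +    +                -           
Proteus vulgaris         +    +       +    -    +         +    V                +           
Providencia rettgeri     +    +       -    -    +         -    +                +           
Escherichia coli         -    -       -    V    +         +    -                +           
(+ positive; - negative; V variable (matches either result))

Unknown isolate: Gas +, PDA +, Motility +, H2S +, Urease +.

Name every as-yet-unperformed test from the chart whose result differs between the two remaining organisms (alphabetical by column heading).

H2S +: excludes 13 organisms — 5 left.
Gas +: all 5 remaining candidates are consistent.
Urease +: excludes Edwardsiella tarda, Salmonella enterica — 3 left.
Motility +: all 3 remaining candidates are consistent.
PDA +: excludes Citrobacter freundii — 2 left.
Two candidates remain: Proteus mirabilis and Proteus vulgaris.
  ODC: Proteus mirabilis +, Proteus vulgaris - — discriminates.
  Simmons citrate: V vs V — variable for at least one, does not separate.
  methyl red: + vs + — same for both, does not separate.

ODC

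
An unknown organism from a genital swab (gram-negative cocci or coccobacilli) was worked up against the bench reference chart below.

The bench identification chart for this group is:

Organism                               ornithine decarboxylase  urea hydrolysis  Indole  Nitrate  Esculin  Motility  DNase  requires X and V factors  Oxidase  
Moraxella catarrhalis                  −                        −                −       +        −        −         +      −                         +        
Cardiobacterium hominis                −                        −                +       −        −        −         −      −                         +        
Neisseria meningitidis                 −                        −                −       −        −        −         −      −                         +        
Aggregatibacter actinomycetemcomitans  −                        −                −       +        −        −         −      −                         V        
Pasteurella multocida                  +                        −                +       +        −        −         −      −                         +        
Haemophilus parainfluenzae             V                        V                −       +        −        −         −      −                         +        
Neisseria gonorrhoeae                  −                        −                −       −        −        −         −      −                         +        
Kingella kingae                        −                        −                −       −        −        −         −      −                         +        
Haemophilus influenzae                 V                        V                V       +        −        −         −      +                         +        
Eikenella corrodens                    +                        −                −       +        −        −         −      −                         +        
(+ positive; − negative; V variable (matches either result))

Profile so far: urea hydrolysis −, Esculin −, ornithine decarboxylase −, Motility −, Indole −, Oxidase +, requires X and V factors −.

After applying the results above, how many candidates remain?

6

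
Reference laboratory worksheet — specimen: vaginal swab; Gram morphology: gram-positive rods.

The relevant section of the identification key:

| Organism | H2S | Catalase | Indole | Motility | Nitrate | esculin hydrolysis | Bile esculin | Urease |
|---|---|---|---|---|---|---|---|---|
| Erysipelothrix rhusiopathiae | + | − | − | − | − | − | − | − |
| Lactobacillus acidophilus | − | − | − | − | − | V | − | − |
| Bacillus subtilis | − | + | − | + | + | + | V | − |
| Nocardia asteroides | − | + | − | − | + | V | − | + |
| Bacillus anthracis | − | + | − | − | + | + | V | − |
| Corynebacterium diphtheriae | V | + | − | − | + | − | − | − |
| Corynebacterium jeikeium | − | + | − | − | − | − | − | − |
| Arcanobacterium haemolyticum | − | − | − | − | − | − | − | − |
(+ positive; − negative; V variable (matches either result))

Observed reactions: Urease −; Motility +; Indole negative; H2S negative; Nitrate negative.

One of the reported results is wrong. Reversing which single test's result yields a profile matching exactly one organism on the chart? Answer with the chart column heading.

As reported, no row in the chart matches all 5 reactions.
Reversing H2S → still no organism matches.
Reversing Indole → still no organism matches.
Reversing Motility → 3 organisms match (not unique).
Reversing Nitrate (to +) → unique match: Bacillus subtilis.
Reversing Urease → still no organism matches.

Nitrate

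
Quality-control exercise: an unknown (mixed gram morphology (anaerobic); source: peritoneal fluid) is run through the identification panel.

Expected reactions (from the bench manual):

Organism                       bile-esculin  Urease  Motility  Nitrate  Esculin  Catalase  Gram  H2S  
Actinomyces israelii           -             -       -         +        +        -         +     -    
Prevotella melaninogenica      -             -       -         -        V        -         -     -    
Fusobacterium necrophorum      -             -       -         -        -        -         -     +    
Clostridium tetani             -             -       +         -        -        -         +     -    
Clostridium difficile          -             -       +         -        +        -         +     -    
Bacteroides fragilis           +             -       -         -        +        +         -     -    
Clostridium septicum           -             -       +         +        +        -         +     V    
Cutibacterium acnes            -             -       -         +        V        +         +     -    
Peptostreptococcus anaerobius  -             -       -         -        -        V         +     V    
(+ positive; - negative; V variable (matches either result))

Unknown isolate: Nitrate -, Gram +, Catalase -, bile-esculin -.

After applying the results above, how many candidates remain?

3

bile-esculin -: excludes Bacteroides fragilis — 8 left.
Nitrate -: excludes Actinomyces israelii, Clostridium septicum, Cutibacterium acnes — 5 left.
Catalase -: all 5 remaining candidates are consistent.
Gram +: excludes Prevotella melaninogenica, Fusobacterium necrophorum — 3 left.
Still consistent: Clostridium difficile, Clostridium tetani, Peptostreptococcus anaerobius.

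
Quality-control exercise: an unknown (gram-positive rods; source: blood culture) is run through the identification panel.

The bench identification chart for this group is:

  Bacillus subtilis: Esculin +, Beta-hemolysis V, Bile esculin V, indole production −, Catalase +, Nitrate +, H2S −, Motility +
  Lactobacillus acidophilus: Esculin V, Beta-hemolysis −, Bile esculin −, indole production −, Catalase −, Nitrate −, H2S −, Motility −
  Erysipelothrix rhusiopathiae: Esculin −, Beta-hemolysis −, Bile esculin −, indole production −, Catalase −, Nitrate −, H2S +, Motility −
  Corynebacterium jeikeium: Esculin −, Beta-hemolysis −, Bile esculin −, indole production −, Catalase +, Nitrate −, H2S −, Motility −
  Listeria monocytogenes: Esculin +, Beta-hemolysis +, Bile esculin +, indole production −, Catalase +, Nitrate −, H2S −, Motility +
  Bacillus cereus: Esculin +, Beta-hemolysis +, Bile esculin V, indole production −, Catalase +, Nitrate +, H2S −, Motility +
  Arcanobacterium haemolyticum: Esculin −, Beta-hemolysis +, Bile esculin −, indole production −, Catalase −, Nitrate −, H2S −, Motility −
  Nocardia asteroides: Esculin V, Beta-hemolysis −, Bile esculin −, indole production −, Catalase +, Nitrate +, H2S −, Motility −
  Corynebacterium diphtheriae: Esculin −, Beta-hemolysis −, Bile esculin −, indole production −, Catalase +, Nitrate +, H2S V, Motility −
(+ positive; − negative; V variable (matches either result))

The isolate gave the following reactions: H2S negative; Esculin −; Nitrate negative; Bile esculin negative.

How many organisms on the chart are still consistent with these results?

Nitrate −: excludes Bacillus subtilis, Bacillus cereus, Nocardia asteroides, Corynebacterium diphtheriae — 5 left.
Esculin −: excludes Listeria monocytogenes — 4 left.
Bile esculin −: all 4 remaining candidates are consistent.
H2S −: excludes Erysipelothrix rhusiopathiae — 3 left.
Still consistent: Arcanobacterium haemolyticum, Corynebacterium jeikeium, Lactobacillus acidophilus.

3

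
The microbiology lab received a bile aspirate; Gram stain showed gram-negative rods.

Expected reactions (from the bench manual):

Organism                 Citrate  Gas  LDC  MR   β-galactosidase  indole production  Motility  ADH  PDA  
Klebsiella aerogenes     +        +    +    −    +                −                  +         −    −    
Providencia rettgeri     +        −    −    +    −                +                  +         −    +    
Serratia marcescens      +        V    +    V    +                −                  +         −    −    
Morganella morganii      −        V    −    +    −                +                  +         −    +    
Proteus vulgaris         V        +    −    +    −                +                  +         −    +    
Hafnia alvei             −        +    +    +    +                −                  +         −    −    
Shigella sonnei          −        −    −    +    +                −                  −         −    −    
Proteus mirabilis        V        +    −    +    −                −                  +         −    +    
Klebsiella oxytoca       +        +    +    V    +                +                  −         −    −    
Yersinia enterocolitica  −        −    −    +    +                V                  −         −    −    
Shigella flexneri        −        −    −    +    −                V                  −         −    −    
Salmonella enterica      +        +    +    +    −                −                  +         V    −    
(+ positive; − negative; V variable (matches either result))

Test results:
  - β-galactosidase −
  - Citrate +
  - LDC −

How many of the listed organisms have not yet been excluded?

3

LDC −: excludes 5 organisms — 7 left.
β-galactosidase −: excludes Shigella sonnei, Yersinia enterocolitica — 5 left.
Citrate +: excludes Morganella morganii, Shigella flexneri — 3 left.
Still consistent: Proteus mirabilis, Proteus vulgaris, Providencia rettgeri.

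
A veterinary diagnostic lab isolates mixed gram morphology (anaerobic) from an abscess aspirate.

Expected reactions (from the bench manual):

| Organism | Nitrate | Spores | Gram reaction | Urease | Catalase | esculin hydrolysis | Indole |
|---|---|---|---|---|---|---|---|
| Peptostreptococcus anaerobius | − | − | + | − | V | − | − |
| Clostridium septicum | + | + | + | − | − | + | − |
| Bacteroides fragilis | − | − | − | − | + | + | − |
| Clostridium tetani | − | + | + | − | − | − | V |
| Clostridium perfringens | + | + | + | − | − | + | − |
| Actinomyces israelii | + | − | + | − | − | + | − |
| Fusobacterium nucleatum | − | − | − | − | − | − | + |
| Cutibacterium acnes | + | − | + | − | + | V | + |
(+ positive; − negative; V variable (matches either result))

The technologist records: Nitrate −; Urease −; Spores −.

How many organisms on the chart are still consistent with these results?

Nitrate −: excludes Clostridium septicum, Clostridium perfringens, Actinomyces israelii, Cutibacterium acnes — 4 left.
Spores −: excludes Clostridium tetani — 3 left.
Urease −: all 3 remaining candidates are consistent.
Still consistent: Bacteroides fragilis, Fusobacterium nucleatum, Peptostreptococcus anaerobius.

3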